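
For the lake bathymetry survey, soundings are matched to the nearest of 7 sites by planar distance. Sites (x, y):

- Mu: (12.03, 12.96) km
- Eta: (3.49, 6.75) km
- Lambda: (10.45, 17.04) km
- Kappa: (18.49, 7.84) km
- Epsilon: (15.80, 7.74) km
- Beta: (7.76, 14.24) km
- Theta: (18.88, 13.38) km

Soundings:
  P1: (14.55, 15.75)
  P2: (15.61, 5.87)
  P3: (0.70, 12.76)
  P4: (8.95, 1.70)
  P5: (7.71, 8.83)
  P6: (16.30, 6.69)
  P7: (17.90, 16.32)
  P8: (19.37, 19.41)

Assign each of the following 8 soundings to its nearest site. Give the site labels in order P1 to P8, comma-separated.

P1 → Mu (d²=14.13)
P2 → Epsilon (d²=3.53)
P3 → Eta (d²=43.90)
P4 → Eta (d²=55.31)
P5 → Eta (d²=22.13)
P6 → Epsilon (d²=1.35)
P7 → Theta (d²=9.60)
P8 → Theta (d²=36.60)

Mu, Epsilon, Eta, Eta, Eta, Epsilon, Theta, Theta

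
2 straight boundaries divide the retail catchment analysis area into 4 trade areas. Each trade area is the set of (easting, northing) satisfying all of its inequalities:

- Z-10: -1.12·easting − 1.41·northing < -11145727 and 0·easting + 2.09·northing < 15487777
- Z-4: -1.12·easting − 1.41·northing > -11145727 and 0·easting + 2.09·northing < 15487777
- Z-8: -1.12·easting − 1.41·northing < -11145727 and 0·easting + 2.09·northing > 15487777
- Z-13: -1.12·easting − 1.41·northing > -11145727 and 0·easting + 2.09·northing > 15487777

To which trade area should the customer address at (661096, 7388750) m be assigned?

Z-10

-1.12·661096 − 1.41·7388750 = -11158565.020, which is < -11145727
0·661096 + 2.09·7388750 = 15442487.500, which is < 15487777
This sign pattern matches Z-10.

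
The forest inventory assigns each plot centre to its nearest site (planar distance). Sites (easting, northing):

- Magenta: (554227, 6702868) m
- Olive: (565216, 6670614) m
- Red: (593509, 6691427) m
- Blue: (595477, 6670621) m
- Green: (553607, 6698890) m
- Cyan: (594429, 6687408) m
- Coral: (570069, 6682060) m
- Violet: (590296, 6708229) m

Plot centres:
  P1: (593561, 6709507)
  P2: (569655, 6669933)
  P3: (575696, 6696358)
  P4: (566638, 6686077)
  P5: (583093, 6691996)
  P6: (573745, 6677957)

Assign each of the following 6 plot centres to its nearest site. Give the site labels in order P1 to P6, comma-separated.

Violet, Olive, Coral, Coral, Red, Coral

P1 → Violet (d²=12293509.00)
P2 → Olive (d²=20168482.00)
P3 → Coral (d²=236095933.00)
P4 → Coral (d²=27908050.00)
P5 → Red (d²=108816817.00)
P6 → Coral (d²=30347585.00)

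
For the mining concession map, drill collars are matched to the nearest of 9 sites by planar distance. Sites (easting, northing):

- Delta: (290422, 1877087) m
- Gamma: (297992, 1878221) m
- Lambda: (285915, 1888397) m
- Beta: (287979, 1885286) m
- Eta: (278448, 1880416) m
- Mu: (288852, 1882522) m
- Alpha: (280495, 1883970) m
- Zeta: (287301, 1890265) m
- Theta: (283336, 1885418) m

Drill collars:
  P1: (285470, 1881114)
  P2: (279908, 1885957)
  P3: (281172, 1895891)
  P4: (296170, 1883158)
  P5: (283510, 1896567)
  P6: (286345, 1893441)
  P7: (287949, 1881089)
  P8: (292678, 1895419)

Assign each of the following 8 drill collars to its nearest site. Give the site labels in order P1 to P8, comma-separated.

P1 → Mu (d²=13420388.00)
P2 → Alpha (d²=4292738.00)
P3 → Zeta (d²=69216517.00)
P4 → Gamma (d²=27693653.00)
P5 → Zeta (d²=54086885.00)
P6 → Zeta (d²=11000912.00)
P7 → Mu (d²=2868898.00)
P8 → Zeta (d²=55475845.00)

Mu, Alpha, Zeta, Gamma, Zeta, Zeta, Mu, Zeta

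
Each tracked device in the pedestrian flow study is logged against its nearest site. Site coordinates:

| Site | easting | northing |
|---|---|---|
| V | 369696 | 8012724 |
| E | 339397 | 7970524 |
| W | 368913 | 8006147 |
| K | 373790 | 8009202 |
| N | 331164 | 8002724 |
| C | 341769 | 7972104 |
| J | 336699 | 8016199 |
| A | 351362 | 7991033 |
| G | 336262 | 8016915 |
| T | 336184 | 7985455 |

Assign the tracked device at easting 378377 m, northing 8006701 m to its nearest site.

K

Squared distances to each site:
V: 111636290.000; E: 2828215729.000; W: 89874212.000; K: 27295570.000; N: 2244883898.000; C: 2537098073.000; J: 1827267688.000; A: 975296449.000; G: 1877999021.000; T: 2231641765.000.
Minimum at K.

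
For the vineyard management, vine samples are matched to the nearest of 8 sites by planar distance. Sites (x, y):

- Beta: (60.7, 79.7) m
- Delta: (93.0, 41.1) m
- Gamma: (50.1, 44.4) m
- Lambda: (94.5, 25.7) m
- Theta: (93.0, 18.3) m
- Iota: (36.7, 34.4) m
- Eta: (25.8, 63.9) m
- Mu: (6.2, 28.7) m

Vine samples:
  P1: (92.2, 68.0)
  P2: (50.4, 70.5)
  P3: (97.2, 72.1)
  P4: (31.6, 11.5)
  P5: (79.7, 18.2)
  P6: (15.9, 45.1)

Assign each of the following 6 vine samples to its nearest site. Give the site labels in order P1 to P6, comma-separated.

P1 → Delta (d²=724.25)
P2 → Beta (d²=190.73)
P3 → Delta (d²=978.64)
P4 → Iota (d²=550.42)
P5 → Theta (d²=176.90)
P6 → Mu (d²=363.05)

Delta, Beta, Delta, Iota, Theta, Mu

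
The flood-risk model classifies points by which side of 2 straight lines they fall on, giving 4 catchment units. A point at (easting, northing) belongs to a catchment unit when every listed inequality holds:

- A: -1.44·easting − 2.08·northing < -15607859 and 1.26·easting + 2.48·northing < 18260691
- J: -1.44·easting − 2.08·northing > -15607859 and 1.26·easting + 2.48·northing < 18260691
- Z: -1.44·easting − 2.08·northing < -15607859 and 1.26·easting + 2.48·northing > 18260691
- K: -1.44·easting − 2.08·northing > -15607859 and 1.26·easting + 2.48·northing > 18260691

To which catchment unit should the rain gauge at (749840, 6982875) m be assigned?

-1.44·749840 − 2.08·6982875 = -15604149.600, which is > -15607859
1.26·749840 + 2.48·6982875 = 18262328.400, which is > 18260691
This sign pattern matches K.

K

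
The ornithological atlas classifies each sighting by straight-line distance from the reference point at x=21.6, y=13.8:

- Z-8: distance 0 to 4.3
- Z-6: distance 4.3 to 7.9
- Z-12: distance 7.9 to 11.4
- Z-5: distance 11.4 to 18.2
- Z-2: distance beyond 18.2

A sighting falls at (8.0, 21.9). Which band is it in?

Distance = √((8.0−21.6)² + (21.9−13.8)²) = √(184.960 + 65.610) = 15.829.
11.4 ≤ 15.829 < 18.2 → Z-5.

Z-5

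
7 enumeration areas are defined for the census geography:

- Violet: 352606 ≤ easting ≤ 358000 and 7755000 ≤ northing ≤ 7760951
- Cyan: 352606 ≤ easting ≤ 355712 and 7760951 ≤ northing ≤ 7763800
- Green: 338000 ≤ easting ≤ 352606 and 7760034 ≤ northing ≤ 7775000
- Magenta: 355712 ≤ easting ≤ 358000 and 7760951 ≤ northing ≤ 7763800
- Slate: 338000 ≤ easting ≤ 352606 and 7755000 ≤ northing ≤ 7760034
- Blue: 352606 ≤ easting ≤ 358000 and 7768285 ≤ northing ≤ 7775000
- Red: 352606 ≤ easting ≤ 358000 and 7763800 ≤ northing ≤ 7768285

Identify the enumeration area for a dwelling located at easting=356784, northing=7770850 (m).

Blue

The point has easting = 356784 and northing = 7770850.
Only Blue satisfies 352606 ≤ easting ≤ 358000 and 7768285 ≤ northing ≤ 7775000.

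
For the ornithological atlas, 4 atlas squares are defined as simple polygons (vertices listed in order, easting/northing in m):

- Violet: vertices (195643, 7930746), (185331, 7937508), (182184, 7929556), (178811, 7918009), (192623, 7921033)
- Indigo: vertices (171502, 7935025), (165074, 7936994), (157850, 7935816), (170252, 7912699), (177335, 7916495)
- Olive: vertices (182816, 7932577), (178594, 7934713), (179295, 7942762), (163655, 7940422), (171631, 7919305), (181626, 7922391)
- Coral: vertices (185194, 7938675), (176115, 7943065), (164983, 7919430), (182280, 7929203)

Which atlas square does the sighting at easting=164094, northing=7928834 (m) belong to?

Cast a ray rightward from (164094, 7928834). For each polygon, the edges (by vertex number in listed order) whose endpoints lie on opposite sides of northing = 7928834, where each meets that height, and whether that is right or left of the point:
Violet: 3–4 at easting≈181973.1 (right), 5–1 at easting≈195048.5 (right) → 2 crossings.
Indigo: 3–4 at easting≈161595.8 (left), 5–1 at easting≈173450.8 (right) → 1 crossing.
Olive: 4–5 at easting≈168031.8 (right), 6–1 at easting≈182378.7 (right) → 2 crossings.
Coral: 2–3 at easting≈169412.3 (right), 3–4 at easting≈181626.9 (right) → 2 crossings.
Only Indigo has an odd count, so the point is inside Indigo.

Indigo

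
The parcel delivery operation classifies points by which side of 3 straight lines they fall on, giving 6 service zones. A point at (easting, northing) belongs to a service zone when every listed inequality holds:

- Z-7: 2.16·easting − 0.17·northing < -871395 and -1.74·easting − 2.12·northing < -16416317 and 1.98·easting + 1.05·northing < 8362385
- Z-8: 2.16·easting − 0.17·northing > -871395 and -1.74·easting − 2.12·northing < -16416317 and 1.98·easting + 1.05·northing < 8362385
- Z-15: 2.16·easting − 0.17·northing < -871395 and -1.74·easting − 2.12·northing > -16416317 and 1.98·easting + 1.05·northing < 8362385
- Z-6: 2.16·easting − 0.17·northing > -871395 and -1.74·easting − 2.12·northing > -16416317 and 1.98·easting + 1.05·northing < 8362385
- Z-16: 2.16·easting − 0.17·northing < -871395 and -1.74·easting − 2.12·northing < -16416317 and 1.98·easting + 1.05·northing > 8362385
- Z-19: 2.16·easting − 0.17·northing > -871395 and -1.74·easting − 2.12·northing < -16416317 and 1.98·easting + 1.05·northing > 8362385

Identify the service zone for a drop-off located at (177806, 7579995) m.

2.16·177806 − 0.17·7579995 = -904538.190, which is < -871395
-1.74·177806 − 2.12·7579995 = -16378971.840, which is > -16416317
1.98·177806 + 1.05·7579995 = 8311050.630, which is < 8362385
This sign pattern matches Z-15.

Z-15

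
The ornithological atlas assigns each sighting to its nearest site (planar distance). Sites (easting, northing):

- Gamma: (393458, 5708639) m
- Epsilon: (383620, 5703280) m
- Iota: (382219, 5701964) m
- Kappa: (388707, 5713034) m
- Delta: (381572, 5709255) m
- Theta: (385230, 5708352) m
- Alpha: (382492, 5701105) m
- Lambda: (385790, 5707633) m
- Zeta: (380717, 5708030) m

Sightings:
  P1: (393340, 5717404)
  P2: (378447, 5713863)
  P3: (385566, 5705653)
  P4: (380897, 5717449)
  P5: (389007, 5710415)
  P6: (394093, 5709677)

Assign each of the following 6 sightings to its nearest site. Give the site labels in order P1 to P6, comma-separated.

P1 → Kappa (d²=40561589.00)
P2 → Delta (d²=30999289.00)
P3 → Lambda (d²=3970576.00)
P4 → Delta (d²=67597261.00)
P5 → Kappa (d²=6949161.00)
P6 → Gamma (d²=1480669.00)

Kappa, Delta, Lambda, Delta, Kappa, Gamma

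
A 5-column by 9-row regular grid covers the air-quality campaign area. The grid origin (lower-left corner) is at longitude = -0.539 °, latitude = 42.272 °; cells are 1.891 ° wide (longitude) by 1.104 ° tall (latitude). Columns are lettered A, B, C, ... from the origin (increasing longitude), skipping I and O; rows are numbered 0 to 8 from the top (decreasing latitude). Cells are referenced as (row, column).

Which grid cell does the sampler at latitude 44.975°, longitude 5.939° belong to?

(6, D)

Column index: ⌊(5.939 − -0.539) / 1.891⌋ = ⌊3.426⌋ = 3 → column D
Row offset from origin: ⌊(44.975 − 42.272) / 1.104⌋ = ⌊2.448⌋ = 2 → row 6 (counted from top)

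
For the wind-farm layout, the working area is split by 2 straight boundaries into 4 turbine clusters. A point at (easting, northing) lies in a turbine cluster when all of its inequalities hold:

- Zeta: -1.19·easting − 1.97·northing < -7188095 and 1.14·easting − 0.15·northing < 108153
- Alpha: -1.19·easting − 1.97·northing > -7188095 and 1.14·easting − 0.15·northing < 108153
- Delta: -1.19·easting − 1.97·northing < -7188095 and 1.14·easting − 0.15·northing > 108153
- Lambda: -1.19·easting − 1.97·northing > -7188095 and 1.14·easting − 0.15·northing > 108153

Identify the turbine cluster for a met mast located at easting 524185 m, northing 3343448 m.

-1.19·524185 − 1.97·3343448 = -7210372.710, which is < -7188095
1.14·524185 − 0.15·3343448 = 96053.700, which is < 108153
This sign pattern matches Zeta.

Zeta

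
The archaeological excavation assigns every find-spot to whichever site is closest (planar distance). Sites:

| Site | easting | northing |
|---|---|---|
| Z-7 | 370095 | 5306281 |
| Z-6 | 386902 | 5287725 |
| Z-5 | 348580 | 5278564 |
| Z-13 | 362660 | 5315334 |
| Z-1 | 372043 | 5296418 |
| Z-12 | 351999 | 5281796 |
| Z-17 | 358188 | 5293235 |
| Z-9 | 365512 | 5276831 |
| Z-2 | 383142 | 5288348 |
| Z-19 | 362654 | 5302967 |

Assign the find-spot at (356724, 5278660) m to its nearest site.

Z-12

Squared distances to each site:
Z-7: 941703282.000; Z-6: 992885909.000; Z-5: 66333952.000; Z-13: 1380218372.000; Z-1: 550018325.000; Z-12: 32160121.000; Z-17: 214573921.000; Z-9: 80574185.000; Z-2: 791768068.000; Z-19: 625995149.000.
Minimum at Z-12.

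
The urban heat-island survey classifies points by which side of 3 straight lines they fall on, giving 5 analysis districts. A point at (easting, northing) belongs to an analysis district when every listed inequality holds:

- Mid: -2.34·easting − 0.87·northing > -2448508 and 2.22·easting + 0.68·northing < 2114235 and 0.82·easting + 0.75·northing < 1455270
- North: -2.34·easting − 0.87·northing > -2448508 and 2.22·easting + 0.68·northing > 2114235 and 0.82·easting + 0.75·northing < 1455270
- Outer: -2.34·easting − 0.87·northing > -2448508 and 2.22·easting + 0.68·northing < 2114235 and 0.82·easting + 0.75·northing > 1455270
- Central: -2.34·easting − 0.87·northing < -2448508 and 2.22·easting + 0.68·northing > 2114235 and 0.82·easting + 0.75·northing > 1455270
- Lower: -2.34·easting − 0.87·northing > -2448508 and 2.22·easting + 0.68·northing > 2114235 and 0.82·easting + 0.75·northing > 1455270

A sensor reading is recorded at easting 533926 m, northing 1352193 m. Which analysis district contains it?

-2.34·533926 − 0.87·1352193 = -2425794.750, which is > -2448508
2.22·533926 + 0.68·1352193 = 2104806.960, which is < 2114235
0.82·533926 + 0.75·1352193 = 1451964.070, which is < 1455270
This sign pattern matches Mid.

Mid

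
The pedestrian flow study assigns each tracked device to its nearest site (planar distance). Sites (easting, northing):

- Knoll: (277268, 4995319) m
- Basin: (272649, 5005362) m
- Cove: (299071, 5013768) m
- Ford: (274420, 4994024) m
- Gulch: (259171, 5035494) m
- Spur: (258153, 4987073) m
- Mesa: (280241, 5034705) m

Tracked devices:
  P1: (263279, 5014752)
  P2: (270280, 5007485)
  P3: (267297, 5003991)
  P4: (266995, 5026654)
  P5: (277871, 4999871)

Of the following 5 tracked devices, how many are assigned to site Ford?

P1 → Basin
P2 → Basin
P3 → Basin
P4 → Gulch
P5 → Knoll
0 of the 5 go to Ford.

0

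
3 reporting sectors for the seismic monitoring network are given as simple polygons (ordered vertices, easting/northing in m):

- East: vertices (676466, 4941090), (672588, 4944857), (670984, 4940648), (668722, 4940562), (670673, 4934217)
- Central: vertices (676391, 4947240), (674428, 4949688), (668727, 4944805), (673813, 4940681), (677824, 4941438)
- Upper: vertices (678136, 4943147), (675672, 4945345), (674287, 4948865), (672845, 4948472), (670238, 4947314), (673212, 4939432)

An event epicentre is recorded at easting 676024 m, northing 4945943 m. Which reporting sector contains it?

Cast a ray rightward from (676024, 4945943). For each polygon, the edges (by vertex number in listed order) whose endpoints lie on opposite sides of northing = 4945943, where each meets that height, and whether that is right or left of the point:
East: no edge straddles that height → 0 crossings.
Central: 2–3 at easting≈670055.6 (left), 5–1 at easting≈676711.3 (right) → 1 crossing.
Upper: 2–3 at easting≈675436.7 (left), 5–6 at easting≈670755.3 (left) → 0 crossings.
Only Central has an odd count, so the point is inside Central.

Central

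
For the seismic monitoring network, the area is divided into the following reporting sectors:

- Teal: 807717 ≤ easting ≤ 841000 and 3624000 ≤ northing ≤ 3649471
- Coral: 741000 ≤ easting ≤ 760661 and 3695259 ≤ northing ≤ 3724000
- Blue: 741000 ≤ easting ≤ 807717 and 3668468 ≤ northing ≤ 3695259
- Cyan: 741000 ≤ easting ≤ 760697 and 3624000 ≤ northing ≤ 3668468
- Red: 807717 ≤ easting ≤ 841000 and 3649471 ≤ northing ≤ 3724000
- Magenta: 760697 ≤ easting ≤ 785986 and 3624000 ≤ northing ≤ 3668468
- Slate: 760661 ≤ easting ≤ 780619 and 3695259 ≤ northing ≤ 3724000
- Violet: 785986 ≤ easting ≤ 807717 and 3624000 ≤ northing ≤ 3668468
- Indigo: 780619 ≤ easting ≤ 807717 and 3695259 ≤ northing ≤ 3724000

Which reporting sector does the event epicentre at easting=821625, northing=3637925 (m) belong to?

The point has easting = 821625 and northing = 3637925.
Only Teal satisfies 807717 ≤ easting ≤ 841000 and 3624000 ≤ northing ≤ 3649471.

Teal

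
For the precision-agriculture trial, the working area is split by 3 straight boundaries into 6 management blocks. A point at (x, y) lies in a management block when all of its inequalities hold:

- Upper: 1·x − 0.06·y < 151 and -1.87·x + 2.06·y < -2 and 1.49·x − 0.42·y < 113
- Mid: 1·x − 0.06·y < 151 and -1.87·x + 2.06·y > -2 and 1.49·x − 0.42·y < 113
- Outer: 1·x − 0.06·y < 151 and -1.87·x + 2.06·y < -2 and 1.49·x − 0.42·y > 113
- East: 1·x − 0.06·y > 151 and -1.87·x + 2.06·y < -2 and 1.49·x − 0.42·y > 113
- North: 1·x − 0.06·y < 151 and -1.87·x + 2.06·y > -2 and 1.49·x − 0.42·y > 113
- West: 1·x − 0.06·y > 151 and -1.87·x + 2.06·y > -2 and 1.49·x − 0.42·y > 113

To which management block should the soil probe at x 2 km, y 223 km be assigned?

1·2 − 0.06·223 = -11.380, which is < 151
-1.87·2 + 2.06·223 = 455.640, which is > -2
1.49·2 − 0.42·223 = -90.680, which is < 113
This sign pattern matches Mid.

Mid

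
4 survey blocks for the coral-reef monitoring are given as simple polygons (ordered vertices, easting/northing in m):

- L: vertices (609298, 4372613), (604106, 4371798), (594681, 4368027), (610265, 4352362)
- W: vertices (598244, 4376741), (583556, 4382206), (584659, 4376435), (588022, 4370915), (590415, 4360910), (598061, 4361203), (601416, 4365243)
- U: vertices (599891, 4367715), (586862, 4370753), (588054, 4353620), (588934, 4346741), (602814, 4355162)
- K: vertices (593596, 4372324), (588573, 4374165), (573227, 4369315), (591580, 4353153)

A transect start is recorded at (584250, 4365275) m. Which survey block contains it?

K

Cast a ray rightward from (584250, 4365275). For each polygon, the edges (by vertex number in listed order) whose endpoints lie on opposite sides of northing = 4365275, where each meets that height, and whether that is right or left of the point:
L: 3–4 at easting≈597418.8 (right), 4–1 at easting≈609648.4 (right) → 2 crossings.
W: 4–5 at easting≈589371.0 (right), 7–1 at easting≈601407.2 (right) → 2 crossings.
U: 2–3 at easting≈587243.1 (right), 5–1 at easting≈600459.2 (right) → 2 crossings.
K: 3–4 at easting≈577814.7 (left), 4–1 at easting≈592854.7 (right) → 1 crossing.
Only K has an odd count, so the point is inside K.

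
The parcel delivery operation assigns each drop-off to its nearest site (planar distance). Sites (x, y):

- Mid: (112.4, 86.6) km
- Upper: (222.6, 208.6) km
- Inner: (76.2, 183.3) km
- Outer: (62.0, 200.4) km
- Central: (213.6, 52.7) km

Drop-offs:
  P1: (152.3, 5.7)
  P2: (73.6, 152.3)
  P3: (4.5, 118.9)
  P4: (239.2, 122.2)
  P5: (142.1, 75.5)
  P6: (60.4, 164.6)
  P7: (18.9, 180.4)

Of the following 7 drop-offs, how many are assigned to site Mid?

P1 → Central
P2 → Inner
P3 → Inner
P4 → Central
P5 → Mid
P6 → Inner
P7 → Outer
1 of the 7 goes to Mid.

1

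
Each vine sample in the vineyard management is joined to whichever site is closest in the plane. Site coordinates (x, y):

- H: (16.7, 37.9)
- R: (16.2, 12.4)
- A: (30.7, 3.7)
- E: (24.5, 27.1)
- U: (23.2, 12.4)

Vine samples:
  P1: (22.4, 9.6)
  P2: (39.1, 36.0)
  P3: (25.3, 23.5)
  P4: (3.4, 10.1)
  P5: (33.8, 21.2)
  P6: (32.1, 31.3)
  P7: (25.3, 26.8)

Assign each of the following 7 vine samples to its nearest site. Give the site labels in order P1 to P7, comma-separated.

U, E, E, R, E, E, E

P1 → U (d²=8.48)
P2 → E (d²=292.37)
P3 → E (d²=13.60)
P4 → R (d²=169.13)
P5 → E (d²=121.30)
P6 → E (d²=75.40)
P7 → E (d²=0.73)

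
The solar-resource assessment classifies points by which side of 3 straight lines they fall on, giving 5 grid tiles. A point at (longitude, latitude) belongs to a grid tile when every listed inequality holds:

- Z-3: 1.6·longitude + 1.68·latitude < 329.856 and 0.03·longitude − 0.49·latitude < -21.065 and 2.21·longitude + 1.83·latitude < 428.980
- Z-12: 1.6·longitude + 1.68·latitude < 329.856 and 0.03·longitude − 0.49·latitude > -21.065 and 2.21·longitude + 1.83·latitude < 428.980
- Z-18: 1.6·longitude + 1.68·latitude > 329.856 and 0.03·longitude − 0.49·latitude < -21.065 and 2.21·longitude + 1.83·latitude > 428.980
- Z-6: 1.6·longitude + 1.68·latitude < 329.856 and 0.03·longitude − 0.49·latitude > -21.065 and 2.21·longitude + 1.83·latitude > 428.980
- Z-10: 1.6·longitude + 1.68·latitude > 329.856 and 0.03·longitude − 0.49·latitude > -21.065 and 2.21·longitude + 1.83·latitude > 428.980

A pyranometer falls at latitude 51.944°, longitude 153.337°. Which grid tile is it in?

Z-10

1.6·153.337 + 1.68·51.944 = 332.605, which is > 329.856
0.03·153.337 − 0.49·51.944 = -20.852, which is > -21.065
2.21·153.337 + 1.83·51.944 = 433.932, which is > 428.980
This sign pattern matches Z-10.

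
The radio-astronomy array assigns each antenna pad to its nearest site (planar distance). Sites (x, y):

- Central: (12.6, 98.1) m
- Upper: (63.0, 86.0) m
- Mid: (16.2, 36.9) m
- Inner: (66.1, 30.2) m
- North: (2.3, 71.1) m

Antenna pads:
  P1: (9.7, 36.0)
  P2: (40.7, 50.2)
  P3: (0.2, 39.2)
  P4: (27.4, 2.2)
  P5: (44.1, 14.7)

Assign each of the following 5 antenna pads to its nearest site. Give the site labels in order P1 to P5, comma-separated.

Mid, Mid, Mid, Mid, Inner

P1 → Mid (d²=43.06)
P2 → Mid (d²=777.14)
P3 → Mid (d²=261.29)
P4 → Mid (d²=1329.53)
P5 → Inner (d²=724.25)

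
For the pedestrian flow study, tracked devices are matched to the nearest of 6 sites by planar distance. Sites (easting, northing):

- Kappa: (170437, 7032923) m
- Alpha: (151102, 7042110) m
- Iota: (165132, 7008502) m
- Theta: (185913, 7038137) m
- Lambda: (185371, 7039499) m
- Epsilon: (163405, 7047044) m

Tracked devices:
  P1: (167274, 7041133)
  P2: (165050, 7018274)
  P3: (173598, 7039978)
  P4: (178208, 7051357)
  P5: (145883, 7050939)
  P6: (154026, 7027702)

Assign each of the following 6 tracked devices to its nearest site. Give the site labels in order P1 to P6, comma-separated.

Epsilon, Iota, Kappa, Lambda, Alpha, Alpha

P1 → Epsilon (d²=49909082.00)
P2 → Iota (d²=95498708.00)
P3 → Kappa (d²=59764946.00)
P4 → Lambda (d²=191920733.00)
P5 → Alpha (d²=105189202.00)
P6 → Alpha (d²=216140240.00)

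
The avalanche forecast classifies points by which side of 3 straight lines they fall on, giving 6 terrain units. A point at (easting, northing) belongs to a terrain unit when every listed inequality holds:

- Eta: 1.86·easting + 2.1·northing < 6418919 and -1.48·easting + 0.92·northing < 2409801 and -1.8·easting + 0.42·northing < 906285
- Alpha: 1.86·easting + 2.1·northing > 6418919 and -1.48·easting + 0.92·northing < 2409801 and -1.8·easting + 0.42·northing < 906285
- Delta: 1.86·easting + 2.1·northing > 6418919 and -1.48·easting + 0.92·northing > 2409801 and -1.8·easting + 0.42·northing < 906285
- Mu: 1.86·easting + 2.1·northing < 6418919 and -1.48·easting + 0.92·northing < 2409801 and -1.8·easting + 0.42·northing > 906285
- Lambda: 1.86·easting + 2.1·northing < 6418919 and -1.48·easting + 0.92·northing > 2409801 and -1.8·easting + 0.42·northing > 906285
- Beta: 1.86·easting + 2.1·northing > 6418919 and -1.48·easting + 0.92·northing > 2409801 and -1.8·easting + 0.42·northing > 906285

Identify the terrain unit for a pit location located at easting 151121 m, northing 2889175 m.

1.86·151121 + 2.1·2889175 = 6348352.560, which is < 6418919
-1.48·151121 + 0.92·2889175 = 2434381.920, which is > 2409801
-1.8·151121 + 0.42·2889175 = 941435.700, which is > 906285
This sign pattern matches Lambda.

Lambda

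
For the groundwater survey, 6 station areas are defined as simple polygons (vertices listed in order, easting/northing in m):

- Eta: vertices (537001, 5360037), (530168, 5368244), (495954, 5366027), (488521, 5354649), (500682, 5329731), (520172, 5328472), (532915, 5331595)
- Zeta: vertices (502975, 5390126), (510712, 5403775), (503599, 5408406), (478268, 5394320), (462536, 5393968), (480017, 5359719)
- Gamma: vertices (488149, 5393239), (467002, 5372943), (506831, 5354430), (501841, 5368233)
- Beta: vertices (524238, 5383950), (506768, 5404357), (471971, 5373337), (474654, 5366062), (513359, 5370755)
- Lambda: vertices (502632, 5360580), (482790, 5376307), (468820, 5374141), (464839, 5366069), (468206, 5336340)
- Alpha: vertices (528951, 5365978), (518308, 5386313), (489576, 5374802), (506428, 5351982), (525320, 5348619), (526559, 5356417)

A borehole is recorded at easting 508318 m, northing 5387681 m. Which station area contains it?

Beta

Cast a ray rightward from (508318, 5387681). For each polygon, the edges (by vertex number in listed order) whose endpoints lie on opposite sides of northing = 5387681, where each meets that height, and whether that is right or left of the point:
Eta: no edge straddles that height → 0 crossings.
Zeta: 5–6 at easting≈465744.9 (left), 6–1 at easting≈501129.0 (left) → 0 crossings.
Gamma: 1–2 at easting≈482358.0 (left), 4–1 at easting≈491192.3 (left) → 0 crossings.
Beta: 1–2 at easting≈521044.0 (right), 2–3 at easting≈488061.5 (left) → 1 crossing.
Lambda: no edge straddles that height → 0 crossings.
Alpha: no edge straddles that height → 0 crossings.
Only Beta has an odd count, so the point is inside Beta.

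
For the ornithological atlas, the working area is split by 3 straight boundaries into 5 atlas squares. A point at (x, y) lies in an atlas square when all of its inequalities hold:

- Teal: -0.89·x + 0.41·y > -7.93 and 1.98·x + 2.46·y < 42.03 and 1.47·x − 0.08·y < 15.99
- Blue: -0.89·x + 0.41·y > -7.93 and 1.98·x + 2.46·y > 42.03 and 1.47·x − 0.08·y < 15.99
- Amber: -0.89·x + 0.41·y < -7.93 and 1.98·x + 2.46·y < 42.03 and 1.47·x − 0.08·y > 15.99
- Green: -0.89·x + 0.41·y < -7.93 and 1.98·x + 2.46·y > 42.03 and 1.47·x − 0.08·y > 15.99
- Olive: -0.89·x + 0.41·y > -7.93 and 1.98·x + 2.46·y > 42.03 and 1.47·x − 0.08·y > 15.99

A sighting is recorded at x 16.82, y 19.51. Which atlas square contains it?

Olive

-0.89·16.82 + 0.41·19.51 = -6.971, which is > -7.93
1.98·16.82 + 2.46·19.51 = 81.298, which is > 42.03
1.47·16.82 − 0.08·19.51 = 23.165, which is > 15.99
This sign pattern matches Olive.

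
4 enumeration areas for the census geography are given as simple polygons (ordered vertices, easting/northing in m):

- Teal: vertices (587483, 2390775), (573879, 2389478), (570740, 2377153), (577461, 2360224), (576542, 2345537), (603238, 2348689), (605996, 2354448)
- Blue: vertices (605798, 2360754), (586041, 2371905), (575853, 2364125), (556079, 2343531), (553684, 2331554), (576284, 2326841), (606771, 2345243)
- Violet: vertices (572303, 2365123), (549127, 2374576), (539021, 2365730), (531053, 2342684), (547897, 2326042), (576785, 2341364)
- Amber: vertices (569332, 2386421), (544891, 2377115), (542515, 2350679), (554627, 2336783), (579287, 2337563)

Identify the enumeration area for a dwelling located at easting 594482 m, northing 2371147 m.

Teal

Cast a ray rightward from (594482, 2371147). For each polygon, the edges (by vertex number in listed order) whose endpoints lie on opposite sides of northing = 2371147, where each meets that height, and whether that is right or left of the point:
Teal: 3–4 at easting≈573124.4 (left), 7–1 at easting≈597485.8 (right) → 1 crossing.
Blue: 1–2 at easting≈587384.0 (left), 2–3 at easting≈585048.4 (left) → 0 crossings.
Violet: 1–2 at easting≈557533.9 (left), 2–3 at easting≈545209.6 (left) → 0 crossings.
Amber: 2–3 at easting≈544354.6 (left), 5–1 at easting≈572444.1 (left) → 0 crossings.
Only Teal has an odd count, so the point is inside Teal.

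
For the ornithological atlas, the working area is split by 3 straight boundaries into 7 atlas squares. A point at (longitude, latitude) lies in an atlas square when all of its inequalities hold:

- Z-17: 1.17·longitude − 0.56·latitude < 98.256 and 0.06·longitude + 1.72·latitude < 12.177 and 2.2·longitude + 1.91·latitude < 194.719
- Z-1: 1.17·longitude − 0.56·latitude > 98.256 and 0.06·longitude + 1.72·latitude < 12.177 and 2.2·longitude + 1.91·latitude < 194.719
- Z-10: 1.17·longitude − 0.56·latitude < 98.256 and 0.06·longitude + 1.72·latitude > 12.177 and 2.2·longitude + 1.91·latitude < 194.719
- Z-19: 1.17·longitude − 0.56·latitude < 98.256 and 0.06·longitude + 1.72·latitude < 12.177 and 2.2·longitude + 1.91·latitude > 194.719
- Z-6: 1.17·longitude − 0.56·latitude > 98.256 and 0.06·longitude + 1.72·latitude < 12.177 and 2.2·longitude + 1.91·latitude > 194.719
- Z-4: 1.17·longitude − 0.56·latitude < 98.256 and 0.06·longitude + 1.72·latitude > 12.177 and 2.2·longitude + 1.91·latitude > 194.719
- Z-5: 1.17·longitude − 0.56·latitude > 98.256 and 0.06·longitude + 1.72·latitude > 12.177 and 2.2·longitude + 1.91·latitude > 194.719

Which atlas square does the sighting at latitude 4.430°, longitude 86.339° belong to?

Z-5

1.17·86.339 − 0.56·4.430 = 98.536, which is > 98.256
0.06·86.339 + 1.72·4.430 = 12.800, which is > 12.177
2.2·86.339 + 1.91·4.430 = 198.407, which is > 194.719
This sign pattern matches Z-5.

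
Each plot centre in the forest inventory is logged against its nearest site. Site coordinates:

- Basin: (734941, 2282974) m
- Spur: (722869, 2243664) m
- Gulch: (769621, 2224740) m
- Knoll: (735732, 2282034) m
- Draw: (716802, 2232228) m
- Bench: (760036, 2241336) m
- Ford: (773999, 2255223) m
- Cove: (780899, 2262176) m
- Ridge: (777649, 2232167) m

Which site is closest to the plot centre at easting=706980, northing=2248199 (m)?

Spur

Squared distances to each site:
Basin: 1991118146.000; Spur: 273026546.000; Gulch: 4474219562.000; Knoll: 1971484729.000; Draw: 351544525.000; Bench: 2862039905.000; Ford: 4540882937.000; Cove: 5659375090.000; Ridge: 5251132585.000.
Minimum at Spur.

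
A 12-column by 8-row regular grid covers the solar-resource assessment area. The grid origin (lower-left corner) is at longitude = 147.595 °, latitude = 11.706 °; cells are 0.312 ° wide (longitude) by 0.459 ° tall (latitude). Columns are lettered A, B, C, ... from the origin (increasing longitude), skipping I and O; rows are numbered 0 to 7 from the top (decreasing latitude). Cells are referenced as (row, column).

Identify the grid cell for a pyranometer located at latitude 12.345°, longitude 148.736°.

Column index: ⌊(148.736 − 147.595) / 0.312⌋ = ⌊3.657⌋ = 3 → column D
Row offset from origin: ⌊(12.345 − 11.706) / 0.459⌋ = ⌊1.392⌋ = 1 → row 6 (counted from top)

(6, D)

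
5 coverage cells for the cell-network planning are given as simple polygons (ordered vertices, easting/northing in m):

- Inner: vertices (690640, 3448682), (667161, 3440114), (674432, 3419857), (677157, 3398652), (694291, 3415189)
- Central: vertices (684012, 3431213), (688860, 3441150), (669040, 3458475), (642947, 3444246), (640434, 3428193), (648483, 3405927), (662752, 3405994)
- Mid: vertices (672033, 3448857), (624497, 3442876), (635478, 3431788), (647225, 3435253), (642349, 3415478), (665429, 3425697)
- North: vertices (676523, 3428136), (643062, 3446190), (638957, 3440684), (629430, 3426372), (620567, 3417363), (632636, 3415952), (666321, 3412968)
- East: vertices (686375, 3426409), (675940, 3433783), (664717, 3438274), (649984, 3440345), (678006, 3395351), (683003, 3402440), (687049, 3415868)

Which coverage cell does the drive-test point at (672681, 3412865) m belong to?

Cast a ray rightward from (672681, 3412865). For each polygon, the edges (by vertex number in listed order) whose endpoints lie on opposite sides of northing = 3412865, where each meets that height, and whether that is right or left of the point:
Inner: 3–4 at easting≈675330.5 (right), 4–5 at easting≈691883.1 (right) → 2 crossings.
Central: 5–6 at easting≈645975.0 (left), 7–1 at easting≈668544.4 (left) → 0 crossings.
Mid: no edge straddles that height → 0 crossings.
North: no edge straddles that height → 0 crossings.
East: 4–5 at easting≈667098.4 (left), 6–7 at easting≈686144.2 (right) → 1 crossing.
Only East has an odd count, so the point is inside East.

East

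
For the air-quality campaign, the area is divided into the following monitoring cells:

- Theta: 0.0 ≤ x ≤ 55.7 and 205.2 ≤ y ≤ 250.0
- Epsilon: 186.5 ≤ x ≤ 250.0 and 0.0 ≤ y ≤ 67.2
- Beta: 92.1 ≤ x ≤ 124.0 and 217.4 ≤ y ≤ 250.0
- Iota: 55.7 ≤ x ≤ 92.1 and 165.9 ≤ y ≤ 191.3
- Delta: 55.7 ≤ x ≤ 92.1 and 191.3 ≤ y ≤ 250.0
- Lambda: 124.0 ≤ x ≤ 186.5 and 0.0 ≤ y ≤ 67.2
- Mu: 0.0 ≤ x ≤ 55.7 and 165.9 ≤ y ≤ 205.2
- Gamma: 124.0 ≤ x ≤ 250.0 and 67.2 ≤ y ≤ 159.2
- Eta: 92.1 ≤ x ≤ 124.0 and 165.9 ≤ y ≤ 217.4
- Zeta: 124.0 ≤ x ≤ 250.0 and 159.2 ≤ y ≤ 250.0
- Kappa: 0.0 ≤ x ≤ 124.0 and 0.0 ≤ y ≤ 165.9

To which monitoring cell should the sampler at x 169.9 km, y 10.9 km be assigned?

The point has x = 169.9 and y = 10.9.
Only Lambda satisfies 124.0 ≤ x ≤ 186.5 and 0.0 ≤ y ≤ 67.2.

Lambda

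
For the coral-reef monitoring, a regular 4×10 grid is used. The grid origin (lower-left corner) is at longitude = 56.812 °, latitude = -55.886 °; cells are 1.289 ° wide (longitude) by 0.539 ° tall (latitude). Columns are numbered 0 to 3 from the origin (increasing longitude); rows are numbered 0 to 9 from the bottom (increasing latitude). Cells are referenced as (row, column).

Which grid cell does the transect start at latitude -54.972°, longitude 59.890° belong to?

(1, 2)

Column index: ⌊(59.890 − 56.812) / 1.289⌋ = ⌊2.388⌋ = 2
Row offset from origin: ⌊(-54.972 − -55.886) / 0.539⌋ = ⌊1.696⌋ = 1 → row 1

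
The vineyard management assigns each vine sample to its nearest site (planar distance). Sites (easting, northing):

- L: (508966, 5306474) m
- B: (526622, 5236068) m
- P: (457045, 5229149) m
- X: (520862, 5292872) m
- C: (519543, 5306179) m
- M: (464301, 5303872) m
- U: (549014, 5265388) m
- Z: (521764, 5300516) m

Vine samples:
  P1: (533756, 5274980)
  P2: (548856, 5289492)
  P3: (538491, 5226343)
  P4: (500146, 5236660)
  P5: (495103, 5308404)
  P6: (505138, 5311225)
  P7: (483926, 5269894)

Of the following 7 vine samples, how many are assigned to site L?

P1 → U
P2 → U
P3 → B
P4 → B
P5 → L
P6 → L
P7 → M
2 of the 7 go to L.

2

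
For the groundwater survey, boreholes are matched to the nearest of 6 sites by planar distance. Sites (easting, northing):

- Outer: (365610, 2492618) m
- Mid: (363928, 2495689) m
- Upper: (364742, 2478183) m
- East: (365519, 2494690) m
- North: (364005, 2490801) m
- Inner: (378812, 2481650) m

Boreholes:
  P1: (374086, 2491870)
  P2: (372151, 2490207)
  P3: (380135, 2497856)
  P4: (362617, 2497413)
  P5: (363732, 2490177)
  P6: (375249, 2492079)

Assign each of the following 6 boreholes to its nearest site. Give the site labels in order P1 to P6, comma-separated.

P1 → Outer (d²=72402080.00)
P2 → Outer (d²=48597602.00)
P3 → East (d²=223651012.00)
P4 → Mid (d²=4690897.00)
P5 → North (d²=463905.00)
P6 → Outer (d²=93200842.00)

Outer, Outer, East, Mid, North, Outer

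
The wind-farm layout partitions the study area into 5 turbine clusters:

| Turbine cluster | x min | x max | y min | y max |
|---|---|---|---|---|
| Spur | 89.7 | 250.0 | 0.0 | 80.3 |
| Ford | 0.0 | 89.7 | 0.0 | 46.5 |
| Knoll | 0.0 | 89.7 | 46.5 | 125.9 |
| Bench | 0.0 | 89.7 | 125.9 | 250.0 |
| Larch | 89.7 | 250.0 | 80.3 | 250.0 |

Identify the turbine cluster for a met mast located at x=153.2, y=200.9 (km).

Larch

The point has x = 153.2 and y = 200.9.
Only Larch satisfies 89.7 ≤ x ≤ 250.0 and 80.3 ≤ y ≤ 250.0.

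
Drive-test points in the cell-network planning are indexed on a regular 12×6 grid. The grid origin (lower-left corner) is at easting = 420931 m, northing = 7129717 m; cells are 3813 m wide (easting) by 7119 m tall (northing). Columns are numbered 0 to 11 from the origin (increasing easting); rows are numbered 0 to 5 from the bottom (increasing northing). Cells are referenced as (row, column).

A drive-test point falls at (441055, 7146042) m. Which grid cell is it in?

(2, 5)

Column index: ⌊(441055 − 420931) / 3813⌋ = ⌊5.278⌋ = 5
Row offset from origin: ⌊(7146042 − 7129717) / 7119⌋ = ⌊2.293⌋ = 2 → row 2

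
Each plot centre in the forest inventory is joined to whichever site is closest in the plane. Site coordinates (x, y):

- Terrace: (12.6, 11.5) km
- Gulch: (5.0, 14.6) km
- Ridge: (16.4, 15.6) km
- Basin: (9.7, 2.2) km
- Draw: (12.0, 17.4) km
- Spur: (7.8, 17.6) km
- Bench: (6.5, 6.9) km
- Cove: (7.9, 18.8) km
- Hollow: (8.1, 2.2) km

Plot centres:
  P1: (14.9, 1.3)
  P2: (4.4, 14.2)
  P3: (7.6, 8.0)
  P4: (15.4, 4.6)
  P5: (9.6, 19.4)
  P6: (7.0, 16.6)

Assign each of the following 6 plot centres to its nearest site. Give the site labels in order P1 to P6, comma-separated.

P1 → Basin (d²=27.85)
P2 → Gulch (d²=0.52)
P3 → Bench (d²=2.42)
P4 → Basin (d²=38.25)
P5 → Cove (d²=3.25)
P6 → Spur (d²=1.64)

Basin, Gulch, Bench, Basin, Cove, Spur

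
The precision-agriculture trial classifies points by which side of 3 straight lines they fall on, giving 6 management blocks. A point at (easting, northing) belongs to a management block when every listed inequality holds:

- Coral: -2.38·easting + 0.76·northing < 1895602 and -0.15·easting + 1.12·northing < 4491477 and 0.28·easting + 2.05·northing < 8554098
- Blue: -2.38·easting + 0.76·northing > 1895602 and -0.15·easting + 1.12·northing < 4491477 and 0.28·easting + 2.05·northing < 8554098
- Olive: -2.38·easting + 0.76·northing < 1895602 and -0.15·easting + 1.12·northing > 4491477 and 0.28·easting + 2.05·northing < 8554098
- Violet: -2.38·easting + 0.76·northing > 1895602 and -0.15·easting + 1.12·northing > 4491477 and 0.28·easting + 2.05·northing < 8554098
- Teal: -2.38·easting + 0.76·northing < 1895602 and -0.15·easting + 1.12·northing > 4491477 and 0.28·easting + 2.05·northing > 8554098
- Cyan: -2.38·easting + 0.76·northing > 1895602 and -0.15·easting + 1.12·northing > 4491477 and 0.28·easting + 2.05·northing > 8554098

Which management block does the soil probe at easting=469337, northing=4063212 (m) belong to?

-2.38·469337 + 0.76·4063212 = 1971019.060, which is > 1895602
-0.15·469337 + 1.12·4063212 = 4480396.890, which is < 4491477
0.28·469337 + 2.05·4063212 = 8460998.960, which is < 8554098
This sign pattern matches Blue.

Blue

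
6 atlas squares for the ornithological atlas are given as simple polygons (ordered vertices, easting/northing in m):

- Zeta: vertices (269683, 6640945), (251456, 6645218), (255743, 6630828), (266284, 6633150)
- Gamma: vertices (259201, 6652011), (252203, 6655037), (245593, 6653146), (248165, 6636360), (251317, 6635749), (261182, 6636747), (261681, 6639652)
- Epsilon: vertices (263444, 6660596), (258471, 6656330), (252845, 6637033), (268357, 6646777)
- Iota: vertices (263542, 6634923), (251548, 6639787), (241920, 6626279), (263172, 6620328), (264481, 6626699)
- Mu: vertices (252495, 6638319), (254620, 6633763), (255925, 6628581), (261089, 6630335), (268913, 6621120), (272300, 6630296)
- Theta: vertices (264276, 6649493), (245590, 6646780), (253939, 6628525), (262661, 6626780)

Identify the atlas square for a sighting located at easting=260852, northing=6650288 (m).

Cast a ray rightward from (260852, 6650288). For each polygon, the edges (by vertex number in listed order) whose endpoints lie on opposite sides of northing = 6650288, where each meets that height, and whether that is right or left of the point:
Zeta: no edge straddles that height → 0 crossings.
Gamma: 3–4 at easting≈246030.9 (left), 7–1 at easting≈259546.7 (left) → 0 crossings.
Epsilon: 2–3 at easting≈256709.5 (left), 4–1 at easting≈267108.8 (right) → 1 crossing.
Iota: no edge straddles that height → 0 crossings.
Mu: no edge straddles that height → 0 crossings.
Theta: no edge straddles that height → 0 crossings.
Only Epsilon has an odd count, so the point is inside Epsilon.

Epsilon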